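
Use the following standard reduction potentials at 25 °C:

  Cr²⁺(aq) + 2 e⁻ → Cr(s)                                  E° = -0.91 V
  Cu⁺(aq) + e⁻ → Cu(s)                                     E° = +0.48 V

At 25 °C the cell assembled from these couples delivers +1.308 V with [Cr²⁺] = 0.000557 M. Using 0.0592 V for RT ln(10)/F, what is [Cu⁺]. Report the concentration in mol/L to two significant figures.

Cu⁺/Cu is the cathode, Cr²⁺/Cr the anode: E°cell = +1.39 V, n = 2.
Overall reaction: 2 Cu⁺(aq) + Cr(s) → 2 Cu(s) + Cr²⁺(aq); Q = [Cr²⁺]^1/[Cu⁺]^2.
From E = E° − (0.0592/n) log Q: log Q = (E° − E)·n/0.0592 = (+1.39 − (+1.308))·2/0.0592 = 2.7703.
So 2·log[Cu⁺] = 1·log(0.000557) − log Q = -3.2541 − (2.7703) = -6.0244; log[Cu⁺] = -6.0244 / 2 = -3.0122; [Cu⁺] = 10^(-3.0122) ≈ 0.00097 M.

0.00097 M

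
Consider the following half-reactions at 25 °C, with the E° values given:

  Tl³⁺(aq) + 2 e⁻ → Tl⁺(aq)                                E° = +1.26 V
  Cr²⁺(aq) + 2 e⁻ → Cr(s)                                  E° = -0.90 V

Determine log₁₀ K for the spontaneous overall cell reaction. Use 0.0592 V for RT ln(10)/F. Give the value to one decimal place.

73.0

Cathode: Tl³⁺/Tl⁺; anode: Cr²⁺/Cr. E°cell = +2.16 V, n = 2.
log K = nE°cell / 0.0592 = (2)(+2.16) / 0.0592 = 73.0.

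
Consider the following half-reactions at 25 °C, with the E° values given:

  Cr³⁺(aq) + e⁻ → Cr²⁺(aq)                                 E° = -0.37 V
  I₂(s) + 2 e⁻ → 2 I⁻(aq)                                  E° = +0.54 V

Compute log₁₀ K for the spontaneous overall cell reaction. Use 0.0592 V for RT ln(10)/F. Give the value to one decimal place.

Cathode: I₂/I⁻; anode: Cr³⁺/Cr²⁺. E°cell = +0.91 V, n = 2.
log K = nE°cell / 0.0592 = (2)(+0.91) / 0.0592 = 30.7.

30.7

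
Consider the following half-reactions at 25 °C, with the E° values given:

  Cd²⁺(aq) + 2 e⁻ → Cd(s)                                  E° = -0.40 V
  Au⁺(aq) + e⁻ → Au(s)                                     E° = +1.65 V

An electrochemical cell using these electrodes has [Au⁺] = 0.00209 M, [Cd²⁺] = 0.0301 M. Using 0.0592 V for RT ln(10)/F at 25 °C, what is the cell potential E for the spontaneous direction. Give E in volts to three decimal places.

+1.936 V

Au⁺/Au is the cathode (higher E°), Cd²⁺/Cd the anode: E°cell = +1.65 − (-0.40) = +2.05 V, n = 2.
Overall: 2 Au⁺(aq) + Cd(s) → 2 Au(s) + Cd²⁺(aq)
Q = [Cd²⁺] / ([Au⁺]^2); log Q = 3.838.
E = E° − (0.0592/n) log Q = +2.05 − (0.0592/2)(3.838) = +1.936 V.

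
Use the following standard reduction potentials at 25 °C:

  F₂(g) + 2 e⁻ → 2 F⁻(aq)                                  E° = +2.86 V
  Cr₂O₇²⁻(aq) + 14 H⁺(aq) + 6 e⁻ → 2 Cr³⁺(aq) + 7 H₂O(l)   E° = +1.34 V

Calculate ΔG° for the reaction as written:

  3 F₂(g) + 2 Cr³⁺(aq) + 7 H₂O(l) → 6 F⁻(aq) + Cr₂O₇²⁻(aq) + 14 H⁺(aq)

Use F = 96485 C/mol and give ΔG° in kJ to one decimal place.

-879.9 kJ

As written, F₂/F⁻ is reduced (cathode) and Cr₂O₇²⁻/Cr³⁺ is oxidised (anode), so E°cell = (+2.86) − (+1.34) = +1.52 V.
Balancing electrons gives n = 6.
ΔG° = −nFE° = −(6)(96485)(+1.52) = -879,943 J = -879.9 kJ.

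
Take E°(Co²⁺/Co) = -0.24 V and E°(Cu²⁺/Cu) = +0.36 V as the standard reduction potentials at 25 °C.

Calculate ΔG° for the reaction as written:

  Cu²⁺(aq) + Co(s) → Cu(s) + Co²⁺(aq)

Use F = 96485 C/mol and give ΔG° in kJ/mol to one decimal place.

As written, Cu²⁺/Cu is reduced (cathode) and Co²⁺/Co is oxidised (anode), so E°cell = (+0.36) − (-0.24) = +0.60 V.
Balancing electrons gives n = 2.
ΔG° = −nFE° = −(2)(96485)(+0.60) = -115,782 J = -115.8 kJ/mol.

-115.8 kJ/mol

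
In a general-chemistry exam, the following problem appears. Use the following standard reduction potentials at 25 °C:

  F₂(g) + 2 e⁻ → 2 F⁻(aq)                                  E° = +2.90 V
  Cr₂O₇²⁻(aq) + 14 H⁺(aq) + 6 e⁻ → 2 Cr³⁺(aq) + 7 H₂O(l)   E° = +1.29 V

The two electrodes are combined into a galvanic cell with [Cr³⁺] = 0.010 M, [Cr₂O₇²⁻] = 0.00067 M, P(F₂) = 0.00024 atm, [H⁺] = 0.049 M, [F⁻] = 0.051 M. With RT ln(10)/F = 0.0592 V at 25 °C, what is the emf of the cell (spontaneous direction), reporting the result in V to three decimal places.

F₂/F⁻ is the cathode (higher E°), Cr₂O₇²⁻/Cr³⁺ the anode: E°cell = +2.90 − (+1.29) = +1.61 V, n = 6.
Overall: 3 F₂(g) + 2 Cr³⁺(aq) + 7 H₂O(l) → 6 F⁻(aq) + Cr₂O₇²⁻(aq) + 14 H⁺(aq)
Q = [F⁻]^6·[Cr₂O₇²⁻]·[H⁺]^14 / (P(F₂)^3·[Cr³⁺]^2); log Q = -14.406.
E = E° − (0.0592/n) log Q = +1.61 − (0.0592/6)(-14.406) = +1.752 V.

+1.752 V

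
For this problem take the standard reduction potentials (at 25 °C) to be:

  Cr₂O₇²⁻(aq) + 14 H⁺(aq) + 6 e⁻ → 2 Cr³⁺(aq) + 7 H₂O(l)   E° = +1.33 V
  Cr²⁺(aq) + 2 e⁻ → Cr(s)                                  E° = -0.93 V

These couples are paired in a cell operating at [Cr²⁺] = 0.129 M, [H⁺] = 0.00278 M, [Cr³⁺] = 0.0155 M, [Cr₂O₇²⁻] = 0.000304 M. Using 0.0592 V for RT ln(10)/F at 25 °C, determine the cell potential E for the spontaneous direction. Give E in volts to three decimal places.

+1.934 V

Cr₂O₇²⁻/Cr³⁺ is the cathode (higher E°), Cr²⁺/Cr the anode: E°cell = +1.33 − (-0.93) = +2.26 V, n = 6.
Overall: Cr₂O₇²⁻(aq) + 14 H⁺(aq) + 3 Cr(s) → 2 Cr³⁺(aq) + 7 H₂O(l) + 3 Cr²⁺(aq)
Q = [Cr³⁺]^2·[Cr²⁺]^3 / ([Cr₂O₇²⁻]·[H⁺]^14); log Q = 33.013.
E = E° − (0.0592/n) log Q = +2.26 − (0.0592/6)(33.013) = +1.934 V.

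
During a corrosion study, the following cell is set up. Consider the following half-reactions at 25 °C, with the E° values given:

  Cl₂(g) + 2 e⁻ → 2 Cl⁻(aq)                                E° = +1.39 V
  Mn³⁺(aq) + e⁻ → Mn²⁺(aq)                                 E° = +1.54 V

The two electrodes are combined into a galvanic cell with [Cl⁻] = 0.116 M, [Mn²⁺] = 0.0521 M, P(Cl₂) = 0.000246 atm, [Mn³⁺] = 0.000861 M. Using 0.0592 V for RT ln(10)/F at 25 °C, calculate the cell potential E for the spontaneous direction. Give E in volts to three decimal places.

+0.096 V

Mn³⁺/Mn²⁺ is the cathode (higher E°), Cl₂/Cl⁻ the anode: E°cell = +1.54 − (+1.39) = +0.15 V, n = 2.
Overall: 2 Mn³⁺(aq) + 2 Cl⁻(aq) → 2 Mn²⁺(aq) + Cl₂(g)
Q = [Mn²⁺]^2·P(Cl₂) / ([Mn³⁺]^2·[Cl⁻]^2); log Q = 1.826.
E = E° − (0.0592/n) log Q = +0.15 − (0.0592/2)(1.826) = +0.096 V.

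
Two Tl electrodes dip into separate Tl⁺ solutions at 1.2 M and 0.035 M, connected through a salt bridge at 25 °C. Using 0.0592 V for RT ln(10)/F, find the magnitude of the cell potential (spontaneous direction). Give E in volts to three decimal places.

+0.091 V

For a concentration cell E°cell = 0. The 1.2 M side is the cathode (reduction is favoured where [Tl⁺] is higher).
With n = 1, E = −(0.0592/1) log([Tl⁺]ₐₙ/[Tl⁺]꜀ₐₜ) = −(0.0592/1) log(0.035/1.2) = −(0.0592/1)(-1.535) = +0.091 V.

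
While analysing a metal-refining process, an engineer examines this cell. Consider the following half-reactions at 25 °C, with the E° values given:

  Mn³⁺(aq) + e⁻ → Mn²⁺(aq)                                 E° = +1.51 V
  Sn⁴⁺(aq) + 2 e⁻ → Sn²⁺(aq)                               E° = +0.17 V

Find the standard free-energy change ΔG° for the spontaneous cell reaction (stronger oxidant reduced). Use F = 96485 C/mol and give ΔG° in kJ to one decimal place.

Mn³⁺/Mn²⁺ (E° = +1.51 V) is the cathode; Sn⁴⁺/Sn²⁺ (E° = +0.17 V) is the anode, so E°cell = +1.34 V.
Balancing electrons gives n = 2 (lcm of 1 and 2).
ΔG° = −nFE° = −(2)(96485)(+1.34) = -258,580 J = -258.6 kJ.

-258.6 kJ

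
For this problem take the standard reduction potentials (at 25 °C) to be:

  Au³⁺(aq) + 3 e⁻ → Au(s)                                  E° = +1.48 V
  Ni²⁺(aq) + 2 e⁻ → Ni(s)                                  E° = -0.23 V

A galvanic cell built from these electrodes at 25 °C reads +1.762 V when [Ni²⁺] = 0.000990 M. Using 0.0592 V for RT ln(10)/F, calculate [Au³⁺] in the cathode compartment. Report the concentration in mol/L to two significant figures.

Au³⁺/Au is the cathode, Ni²⁺/Ni the anode: E°cell = +1.71 V, n = 6.
Overall reaction: 2 Au³⁺(aq) + 3 Ni(s) → 2 Au(s) + 3 Ni²⁺(aq); Q = [Ni²⁺]^3/[Au³⁺]^2.
From E = E° − (0.0592/n) log Q: log Q = (E° − E)·n/0.0592 = (+1.71 − (+1.762))·6/0.0592 = -5.2703.
So 2·log[Au³⁺] = 3·log(0.00099) − log Q = -9.0131 − (-5.2703) = -3.7428; log[Au³⁺] = -3.7428 / 2 = -1.8714; [Au³⁺] = 10^(-1.8714) ≈ 0.013 M.

0.013 M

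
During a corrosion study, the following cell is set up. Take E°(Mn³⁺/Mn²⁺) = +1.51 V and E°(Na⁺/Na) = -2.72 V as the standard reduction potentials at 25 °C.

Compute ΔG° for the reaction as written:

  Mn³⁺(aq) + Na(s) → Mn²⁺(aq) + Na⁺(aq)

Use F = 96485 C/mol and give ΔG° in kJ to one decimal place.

As written, Mn³⁺/Mn²⁺ is reduced (cathode) and Na⁺/Na is oxidised (anode), so E°cell = (+1.51) − (-2.72) = +4.23 V.
Balancing electrons gives n = 1.
ΔG° = −nFE° = −(1)(96485)(+4.23) = -408,132 J = -408.1 kJ.

-408.1 kJ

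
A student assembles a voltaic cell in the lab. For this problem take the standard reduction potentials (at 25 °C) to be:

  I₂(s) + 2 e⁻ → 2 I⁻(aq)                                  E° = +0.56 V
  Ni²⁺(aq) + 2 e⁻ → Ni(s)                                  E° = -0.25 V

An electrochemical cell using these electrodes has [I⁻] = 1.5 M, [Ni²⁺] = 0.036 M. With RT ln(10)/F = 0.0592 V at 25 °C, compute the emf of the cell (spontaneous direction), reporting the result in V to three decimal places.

I₂/I⁻ is the cathode (higher E°), Ni²⁺/Ni the anode: E°cell = +0.56 − (-0.25) = +0.81 V, n = 2.
Overall: I₂(s) + Ni(s) → 2 I⁻(aq) + Ni²⁺(aq)
Q = [I⁻]^2·[Ni²⁺]; log Q = -1.092.
E = E° − (0.0592/n) log Q = +0.81 − (0.0592/2)(-1.092) = +0.842 V.

+0.842 V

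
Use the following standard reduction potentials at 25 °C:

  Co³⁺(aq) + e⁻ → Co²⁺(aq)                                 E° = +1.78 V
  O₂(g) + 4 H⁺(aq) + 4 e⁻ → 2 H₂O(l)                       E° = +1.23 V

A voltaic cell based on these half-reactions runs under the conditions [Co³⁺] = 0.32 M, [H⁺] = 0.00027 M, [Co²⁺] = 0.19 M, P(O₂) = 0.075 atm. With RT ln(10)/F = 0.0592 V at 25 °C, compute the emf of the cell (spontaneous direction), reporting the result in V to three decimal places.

Co³⁺/Co²⁺ is the cathode (higher E°), O₂/H₂O the anode: E°cell = +1.78 − (+1.23) = +0.55 V, n = 4.
Overall: 4 Co³⁺(aq) + 2 H₂O(l) → 4 Co²⁺(aq) + O₂(g) + 4 H⁺(aq)
Q = [Co²⁺]^4·P(O₂)·[H⁺]^4 / ([Co³⁺]^4); log Q = -16.305.
E = E° − (0.0592/n) log Q = +0.55 − (0.0592/4)(-16.305) = +0.791 V.

+0.791 V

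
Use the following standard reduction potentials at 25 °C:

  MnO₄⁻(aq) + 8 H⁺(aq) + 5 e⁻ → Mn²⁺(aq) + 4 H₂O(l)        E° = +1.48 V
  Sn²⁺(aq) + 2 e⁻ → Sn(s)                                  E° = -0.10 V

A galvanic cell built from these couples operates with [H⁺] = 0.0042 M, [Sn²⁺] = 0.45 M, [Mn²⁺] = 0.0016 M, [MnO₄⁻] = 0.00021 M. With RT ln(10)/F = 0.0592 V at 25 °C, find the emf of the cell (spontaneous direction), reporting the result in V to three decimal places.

MnO₄⁻/Mn²⁺ is the cathode (higher E°), Sn²⁺/Sn the anode: E°cell = +1.48 − (-0.10) = +1.58 V, n = 10.
Overall: 2 MnO₄⁻(aq) + 16 H⁺(aq) + 5 Sn(s) → 2 Mn²⁺(aq) + 8 H₂O(l) + 5 Sn²⁺(aq)
Q = [Mn²⁺]^2·[Sn²⁺]^5 / ([MnO₄⁻]^2·[H⁺]^16); log Q = 38.058.
E = E° − (0.0592/n) log Q = +1.58 − (0.0592/10)(38.058) = +1.355 V.

+1.355 V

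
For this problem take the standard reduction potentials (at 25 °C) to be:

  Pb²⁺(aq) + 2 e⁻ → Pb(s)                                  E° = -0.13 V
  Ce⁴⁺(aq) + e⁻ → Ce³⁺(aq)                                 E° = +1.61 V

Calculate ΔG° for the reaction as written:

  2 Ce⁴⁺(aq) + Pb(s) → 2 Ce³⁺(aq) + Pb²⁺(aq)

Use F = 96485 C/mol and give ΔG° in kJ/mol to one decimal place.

-335.8 kJ/mol

As written, Ce⁴⁺/Ce³⁺ is reduced (cathode) and Pb²⁺/Pb is oxidised (anode), so E°cell = (+1.61) − (-0.13) = +1.74 V.
Balancing electrons gives n = 2.
ΔG° = −nFE° = −(2)(96485)(+1.74) = -335,768 J = -335.8 kJ/mol.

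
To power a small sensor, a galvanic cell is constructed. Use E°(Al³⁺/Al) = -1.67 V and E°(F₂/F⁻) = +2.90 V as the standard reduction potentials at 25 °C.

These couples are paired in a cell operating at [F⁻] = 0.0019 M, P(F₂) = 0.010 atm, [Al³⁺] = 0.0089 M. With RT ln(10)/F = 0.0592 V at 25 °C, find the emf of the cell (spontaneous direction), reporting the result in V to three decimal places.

F₂/F⁻ is the cathode (higher E°), Al³⁺/Al the anode: E°cell = +2.90 − (-1.67) = +4.57 V, n = 6.
Overall: 3 F₂(g) + 2 Al(s) → 6 F⁻(aq) + 2 Al³⁺(aq)
Q = [F⁻]^6·[Al³⁺]^2 / (P(F₂)^3); log Q = -14.429.
E = E° − (0.0592/n) log Q = +4.57 − (0.0592/6)(-14.429) = +4.712 V.

+4.712 V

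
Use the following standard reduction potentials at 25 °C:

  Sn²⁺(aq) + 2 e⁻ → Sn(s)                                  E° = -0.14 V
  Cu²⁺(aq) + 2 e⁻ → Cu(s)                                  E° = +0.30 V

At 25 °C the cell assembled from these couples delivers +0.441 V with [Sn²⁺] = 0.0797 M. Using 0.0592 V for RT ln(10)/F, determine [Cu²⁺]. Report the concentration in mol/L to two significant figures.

Cu²⁺/Cu is the cathode, Sn²⁺/Sn the anode: E°cell = +0.44 V, n = 2.
Overall reaction: Cu²⁺(aq) + Sn(s) → Cu(s) + Sn²⁺(aq); Q = [Sn²⁺]^1/[Cu²⁺]^1.
From E = E° − (0.0592/n) log Q: log Q = (E° − E)·n/0.0592 = (+0.44 − (+0.441))·2/0.0592 = -0.0338.
So 1·log[Cu²⁺] = 1·log(0.0797) − log Q = -1.0985 − (-0.0338) = -1.0647; [Cu²⁺] = 10^(-1.0647) ≈ 0.086 M.

0.086 M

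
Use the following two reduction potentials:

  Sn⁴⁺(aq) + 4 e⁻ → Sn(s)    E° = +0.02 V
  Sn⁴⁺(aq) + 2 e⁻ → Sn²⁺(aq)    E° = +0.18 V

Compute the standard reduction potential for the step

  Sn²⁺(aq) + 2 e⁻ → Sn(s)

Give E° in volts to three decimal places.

Sequential free energies add, so n₃E°₃ = n₁E°₁ + n₂E°₂.
With n₃ = 4, and the known step contributing 2×(+0.18) V, the unknown satisfies 2·E° = 4×(+0.02) − 2×(+0.18) = -0.280.
E° = -0.280 / 2 = -0.140 V.

-0.140 V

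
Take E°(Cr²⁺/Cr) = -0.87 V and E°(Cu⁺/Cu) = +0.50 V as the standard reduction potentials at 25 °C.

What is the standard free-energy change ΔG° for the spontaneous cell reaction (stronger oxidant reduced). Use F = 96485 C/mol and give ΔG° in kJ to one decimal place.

-264.4 kJ

Cu⁺/Cu (E° = +0.50 V) is the cathode; Cr²⁺/Cr (E° = -0.87 V) is the anode, so E°cell = +1.37 V.
Balancing electrons gives n = 2 (lcm of 1 and 2).
ΔG° = −nFE° = −(2)(96485)(+1.37) = -264,369 J = -264.4 kJ.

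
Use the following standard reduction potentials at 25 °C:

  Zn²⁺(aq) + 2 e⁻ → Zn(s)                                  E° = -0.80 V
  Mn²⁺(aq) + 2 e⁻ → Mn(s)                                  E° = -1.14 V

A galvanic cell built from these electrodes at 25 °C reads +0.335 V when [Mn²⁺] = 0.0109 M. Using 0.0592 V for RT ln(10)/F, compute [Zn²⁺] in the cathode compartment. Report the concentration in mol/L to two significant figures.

0.0074 M

Zn²⁺/Zn is the cathode, Mn²⁺/Mn the anode: E°cell = +0.34 V, n = 2.
Overall reaction: Zn²⁺(aq) + Mn(s) → Zn(s) + Mn²⁺(aq); Q = [Mn²⁺]^1/[Zn²⁺]^1.
From E = E° − (0.0592/n) log Q: log Q = (E° − E)·n/0.0592 = (+0.34 − (+0.335))·2/0.0592 = 0.1689.
So 1·log[Zn²⁺] = 1·log(0.0109) − log Q = -1.9626 − (0.1689) = -2.1315; [Zn²⁺] = 10^(-2.1315) ≈ 0.0074 M.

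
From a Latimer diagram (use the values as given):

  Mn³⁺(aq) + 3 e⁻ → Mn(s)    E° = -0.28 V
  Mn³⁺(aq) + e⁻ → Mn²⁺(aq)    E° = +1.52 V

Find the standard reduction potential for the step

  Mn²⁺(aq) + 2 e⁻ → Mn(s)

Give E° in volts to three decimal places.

Sequential free energies add, so n₃E°₃ = n₁E°₁ + n₂E°₂.
With n₃ = 3, and the known step contributing 1×(+1.52) V, the unknown satisfies 2·E° = 3×(-0.28) − 1×(+1.52) = -2.360.
E° = -2.360 / 2 = -1.180 V.

-1.180 V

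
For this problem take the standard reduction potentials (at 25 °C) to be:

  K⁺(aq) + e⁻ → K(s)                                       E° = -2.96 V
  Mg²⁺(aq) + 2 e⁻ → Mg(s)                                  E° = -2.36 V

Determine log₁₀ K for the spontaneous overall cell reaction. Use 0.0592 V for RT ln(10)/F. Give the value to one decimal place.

20.3

Cathode: Mg²⁺/Mg; anode: K⁺/K. E°cell = +0.60 V, n = 2.
log K = nE°cell / 0.0592 = (2)(+0.60) / 0.0592 = 20.3.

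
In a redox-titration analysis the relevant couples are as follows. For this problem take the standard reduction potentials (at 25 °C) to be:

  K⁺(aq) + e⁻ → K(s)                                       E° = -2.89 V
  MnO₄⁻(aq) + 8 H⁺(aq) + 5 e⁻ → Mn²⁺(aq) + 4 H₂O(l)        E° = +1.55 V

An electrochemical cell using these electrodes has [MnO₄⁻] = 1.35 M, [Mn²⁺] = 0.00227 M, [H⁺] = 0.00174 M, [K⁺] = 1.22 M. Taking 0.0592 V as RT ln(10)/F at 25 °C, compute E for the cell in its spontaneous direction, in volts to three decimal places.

MnO₄⁻/Mn²⁺ is the cathode (higher E°), K⁺/K the anode: E°cell = +1.55 − (-2.89) = +4.44 V, n = 5.
Overall: MnO₄⁻(aq) + 8 H⁺(aq) + 5 K(s) → Mn²⁺(aq) + 4 H₂O(l) + 5 K⁺(aq)
Q = [Mn²⁺]·[K⁺]^5 / ([MnO₄⁻]·[H⁺]^8); log Q = 19.733.
E = E° − (0.0592/n) log Q = +4.44 − (0.0592/5)(19.733) = +4.206 V.

+4.206 V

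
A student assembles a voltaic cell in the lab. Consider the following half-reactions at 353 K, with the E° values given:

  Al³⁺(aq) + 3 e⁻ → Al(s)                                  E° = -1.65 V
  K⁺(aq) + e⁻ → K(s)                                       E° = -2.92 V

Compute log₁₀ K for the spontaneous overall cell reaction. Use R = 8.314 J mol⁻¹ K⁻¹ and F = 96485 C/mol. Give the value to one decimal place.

Cathode: Al³⁺/Al; anode: K⁺/K. E°cell = (-1.65) − (-2.92) = +1.27 V, with n = 3.
ΔG° = −nFE° = −RT ln K, so ln K = nFE°/(RT) = (3)(96485)(+1.27) / ((8.314)(353)) = 125.256.
log₁₀ K = 125.256 / ln 10 = 54.4.

54.4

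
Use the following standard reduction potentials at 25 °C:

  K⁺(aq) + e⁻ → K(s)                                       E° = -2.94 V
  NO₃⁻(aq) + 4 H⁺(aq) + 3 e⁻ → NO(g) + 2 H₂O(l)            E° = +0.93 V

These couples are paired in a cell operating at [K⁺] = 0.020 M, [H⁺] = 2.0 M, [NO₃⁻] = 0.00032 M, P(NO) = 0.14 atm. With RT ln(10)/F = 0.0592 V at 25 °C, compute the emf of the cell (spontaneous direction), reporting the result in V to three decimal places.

NO₃⁻/NO is the cathode (higher E°), K⁺/K the anode: E°cell = +0.93 − (-2.94) = +3.87 V, n = 3.
Overall: NO₃⁻(aq) + 4 H⁺(aq) + 3 K(s) → NO(g) + 2 H₂O(l) + 3 K⁺(aq)
Q = P(NO)·[K⁺]^3 / ([NO₃⁻]·[H⁺]^4); log Q = -3.660.
E = E° − (0.0592/n) log Q = +3.87 − (0.0592/3)(-3.660) = +3.942 V.

+3.942 V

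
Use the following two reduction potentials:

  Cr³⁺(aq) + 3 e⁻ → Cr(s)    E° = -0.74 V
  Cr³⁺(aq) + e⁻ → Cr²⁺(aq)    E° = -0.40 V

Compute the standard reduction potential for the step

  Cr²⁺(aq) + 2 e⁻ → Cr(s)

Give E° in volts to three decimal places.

-0.910 V

Sequential free energies add, so n₃E°₃ = n₁E°₁ + n₂E°₂.
With n₃ = 3, and the known step contributing 1×(-0.40) V, the unknown satisfies 2·E° = 3×(-0.74) − 1×(-0.40) = -1.820.
E° = -1.820 / 2 = -0.910 V.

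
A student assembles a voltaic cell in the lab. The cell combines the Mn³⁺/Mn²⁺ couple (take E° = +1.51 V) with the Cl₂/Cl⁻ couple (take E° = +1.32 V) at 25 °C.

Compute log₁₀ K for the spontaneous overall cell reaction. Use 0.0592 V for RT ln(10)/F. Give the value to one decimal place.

6.4

Cathode: Mn³⁺/Mn²⁺; anode: Cl₂/Cl⁻. E°cell = +0.19 V, n = 2.
log K = nE°cell / 0.0592 = (2)(+0.19) / 0.0592 = 6.4.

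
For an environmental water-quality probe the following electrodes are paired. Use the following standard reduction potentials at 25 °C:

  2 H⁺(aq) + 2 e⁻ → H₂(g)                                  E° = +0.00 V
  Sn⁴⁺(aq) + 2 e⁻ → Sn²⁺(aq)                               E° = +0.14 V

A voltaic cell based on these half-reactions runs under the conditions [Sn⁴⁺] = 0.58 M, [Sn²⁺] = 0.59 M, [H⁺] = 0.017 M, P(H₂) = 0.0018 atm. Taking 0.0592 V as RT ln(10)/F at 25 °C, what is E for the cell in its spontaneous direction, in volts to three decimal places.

+0.163 V

Sn⁴⁺/Sn²⁺ is the cathode (higher E°), H⁺/H₂ the anode: E°cell = +0.14 − (+0.00) = +0.14 V, n = 2.
Overall: Sn⁴⁺(aq) + H₂(g) → Sn²⁺(aq) + 2 H⁺(aq)
Q = [Sn²⁺]·[H⁺]^2 / ([Sn⁴⁺]·P(H₂)); log Q = -0.787.
E = E° − (0.0592/n) log Q = +0.14 − (0.0592/2)(-0.787) = +0.163 V.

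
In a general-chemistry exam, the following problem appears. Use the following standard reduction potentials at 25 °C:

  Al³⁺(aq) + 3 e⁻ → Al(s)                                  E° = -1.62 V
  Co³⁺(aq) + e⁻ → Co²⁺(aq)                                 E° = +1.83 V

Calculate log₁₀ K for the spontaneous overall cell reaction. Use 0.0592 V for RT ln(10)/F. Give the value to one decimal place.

174.8

Cathode: Co³⁺/Co²⁺; anode: Al³⁺/Al. E°cell = +3.45 V, n = 3.
log K = nE°cell / 0.0592 = (3)(+3.45) / 0.0592 = 174.8.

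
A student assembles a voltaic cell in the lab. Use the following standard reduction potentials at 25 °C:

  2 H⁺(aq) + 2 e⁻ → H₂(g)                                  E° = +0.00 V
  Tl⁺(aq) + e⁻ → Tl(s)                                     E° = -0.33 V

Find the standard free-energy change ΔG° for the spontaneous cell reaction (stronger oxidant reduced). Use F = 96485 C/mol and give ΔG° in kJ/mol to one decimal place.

H⁺/H₂ (E° = +0.00 V) is the cathode; Tl⁺/Tl (E° = -0.33 V) is the anode, so E°cell = +0.33 V.
Balancing electrons gives n = 2 (lcm of 2 and 1).
ΔG° = −nFE° = −(2)(96485)(+0.33) = -63,680 J = -63.7 kJ/mol.

-63.7 kJ/mol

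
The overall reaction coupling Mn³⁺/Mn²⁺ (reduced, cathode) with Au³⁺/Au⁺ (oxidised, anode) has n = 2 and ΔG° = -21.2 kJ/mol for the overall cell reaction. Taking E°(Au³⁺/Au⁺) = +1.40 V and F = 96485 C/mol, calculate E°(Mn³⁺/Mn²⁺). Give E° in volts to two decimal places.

+1.51 V

E°cell = −ΔG°/(nF) = −(-21.2×10³)/((2)(96485)) = +0.110 V.
Since Mn³⁺/Mn²⁺ is the cathode and Au³⁺/Au⁺ the anode, E°cell = E°(Mn³⁺/Mn²⁺) − E°(Au³⁺/Au⁺).
So E°(Mn³⁺/Mn²⁺) = E°cell + E°(Au³⁺/Au⁺) = +0.110 + (+1.40) = +1.51 V.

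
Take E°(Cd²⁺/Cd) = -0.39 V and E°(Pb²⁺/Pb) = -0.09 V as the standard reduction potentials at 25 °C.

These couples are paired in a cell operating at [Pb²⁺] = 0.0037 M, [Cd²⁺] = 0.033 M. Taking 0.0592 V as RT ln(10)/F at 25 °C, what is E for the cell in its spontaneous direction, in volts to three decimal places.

Pb²⁺/Pb is the cathode (higher E°), Cd²⁺/Cd the anode: E°cell = -0.09 − (-0.39) = +0.30 V, n = 2.
Overall: Pb²⁺(aq) + Cd(s) → Pb(s) + Cd²⁺(aq)
Q = [Cd²⁺] / ([Pb²⁺]); log Q = 0.950.
E = E° − (0.0592/n) log Q = +0.30 − (0.0592/2)(0.950) = +0.272 V.

+0.272 V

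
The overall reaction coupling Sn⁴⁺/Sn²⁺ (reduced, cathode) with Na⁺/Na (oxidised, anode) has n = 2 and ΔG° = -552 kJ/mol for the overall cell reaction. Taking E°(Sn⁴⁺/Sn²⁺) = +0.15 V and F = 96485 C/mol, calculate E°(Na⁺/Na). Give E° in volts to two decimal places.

-2.71 V

E°cell = −ΔG°/(nF) = −(-552×10³)/((2)(96485)) = +2.861 V.
Since Sn⁴⁺/Sn²⁺ is the cathode and Na⁺/Na the anode, E°cell = E°(Sn⁴⁺/Sn²⁺) − E°(Na⁺/Na).
So E°(Na⁺/Na) = E°(Sn⁴⁺/Sn²⁺) − E°cell = (+0.15) − (+2.861) = -2.71 V.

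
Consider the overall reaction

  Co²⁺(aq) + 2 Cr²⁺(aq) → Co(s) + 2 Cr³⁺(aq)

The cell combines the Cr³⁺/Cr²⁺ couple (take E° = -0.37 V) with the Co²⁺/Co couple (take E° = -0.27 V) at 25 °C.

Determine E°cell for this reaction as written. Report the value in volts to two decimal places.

The Co²⁺/Co couple has the higher reduction potential, so it is the cathode; Cr³⁺/Cr²⁺ is oxidised at the anode.
E°cell = E°(cathode) − E°(anode) = (-0.27) − (-0.37) = +0.10 V.

+0.10 V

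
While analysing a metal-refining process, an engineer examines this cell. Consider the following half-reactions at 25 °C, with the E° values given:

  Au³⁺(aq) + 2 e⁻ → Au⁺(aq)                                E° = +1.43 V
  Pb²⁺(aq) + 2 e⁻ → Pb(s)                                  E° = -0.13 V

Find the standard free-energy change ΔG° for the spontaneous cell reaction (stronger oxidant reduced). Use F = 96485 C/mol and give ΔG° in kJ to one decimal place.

-301.0 kJ

Au³⁺/Au⁺ (E° = +1.43 V) is the cathode; Pb²⁺/Pb (E° = -0.13 V) is the anode, so E°cell = +1.56 V.
Balancing electrons gives n = 2 (lcm of 2 and 2).
ΔG° = −nFE° = −(2)(96485)(+1.56) = -301,033 J = -301.0 kJ.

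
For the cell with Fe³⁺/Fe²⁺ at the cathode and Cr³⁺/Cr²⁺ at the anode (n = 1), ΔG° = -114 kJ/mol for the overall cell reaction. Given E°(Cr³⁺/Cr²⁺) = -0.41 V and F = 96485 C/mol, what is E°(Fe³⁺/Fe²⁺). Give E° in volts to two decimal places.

+0.77 V

E°cell = −ΔG°/(nF) = −(-114×10³)/((1)(96485)) = +1.182 V.
Since Fe³⁺/Fe²⁺ is the cathode and Cr³⁺/Cr²⁺ the anode, E°cell = E°(Fe³⁺/Fe²⁺) − E°(Cr³⁺/Cr²⁺).
So E°(Fe³⁺/Fe²⁺) = E°cell + E°(Cr³⁺/Cr²⁺) = +1.182 + (-0.41) = +0.77 V.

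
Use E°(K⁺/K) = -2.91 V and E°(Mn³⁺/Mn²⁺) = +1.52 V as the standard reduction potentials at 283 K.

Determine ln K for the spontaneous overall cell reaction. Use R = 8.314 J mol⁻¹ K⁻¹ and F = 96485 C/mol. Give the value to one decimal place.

Cathode: Mn³⁺/Mn²⁺; anode: K⁺/K. E°cell = (+1.52) − (-2.91) = +4.43 V, with n = 1.
ΔG° = −nFE° = −RT ln K, so ln K = nFE°/(RT) = (1)(96485)(+4.43) / ((8.314)(283)) = 181.663.

181.7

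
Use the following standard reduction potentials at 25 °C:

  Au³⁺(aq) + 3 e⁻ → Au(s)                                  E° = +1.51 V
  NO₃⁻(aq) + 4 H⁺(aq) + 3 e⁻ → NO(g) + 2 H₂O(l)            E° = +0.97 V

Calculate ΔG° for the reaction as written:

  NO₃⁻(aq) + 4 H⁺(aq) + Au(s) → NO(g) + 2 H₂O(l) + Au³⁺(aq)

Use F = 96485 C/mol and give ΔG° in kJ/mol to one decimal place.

+156.3 kJ/mol

As written, NO₃⁻/NO is reduced (cathode) and Au³⁺/Au is oxidised (anode), so E°cell = (+0.97) − (+1.51) = -0.54 V.
Balancing electrons gives n = 3.
ΔG° = −nFE° = −(3)(96485)(-0.54) = 156,306 J = +156.3 kJ/mol.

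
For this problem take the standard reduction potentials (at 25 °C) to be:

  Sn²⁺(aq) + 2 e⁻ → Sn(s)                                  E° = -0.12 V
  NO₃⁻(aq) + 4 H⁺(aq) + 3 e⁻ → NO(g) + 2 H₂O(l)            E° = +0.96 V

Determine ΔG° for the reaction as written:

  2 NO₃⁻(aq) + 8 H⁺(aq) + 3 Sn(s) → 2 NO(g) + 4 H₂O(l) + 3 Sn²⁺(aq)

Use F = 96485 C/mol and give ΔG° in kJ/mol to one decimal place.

-625.2 kJ/mol

As written, NO₃⁻/NO is reduced (cathode) and Sn²⁺/Sn is oxidised (anode), so E°cell = (+0.96) − (-0.12) = +1.08 V.
Balancing electrons gives n = 6.
ΔG° = −nFE° = −(6)(96485)(+1.08) = -625,223 J = -625.2 kJ/mol.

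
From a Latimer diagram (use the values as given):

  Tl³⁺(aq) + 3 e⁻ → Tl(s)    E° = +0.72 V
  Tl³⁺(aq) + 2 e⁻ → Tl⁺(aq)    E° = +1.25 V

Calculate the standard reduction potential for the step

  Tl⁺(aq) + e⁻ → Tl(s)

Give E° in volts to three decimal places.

Sequential free energies add, so n₃E°₃ = n₁E°₁ + n₂E°₂.
With n₃ = 3, and the known step contributing 2×(+1.25) V, the unknown satisfies 1·E° = 3×(+0.72) − 2×(+1.25) = -0.340.
E° = -0.340 / 1 = -0.340 V.

-0.340 V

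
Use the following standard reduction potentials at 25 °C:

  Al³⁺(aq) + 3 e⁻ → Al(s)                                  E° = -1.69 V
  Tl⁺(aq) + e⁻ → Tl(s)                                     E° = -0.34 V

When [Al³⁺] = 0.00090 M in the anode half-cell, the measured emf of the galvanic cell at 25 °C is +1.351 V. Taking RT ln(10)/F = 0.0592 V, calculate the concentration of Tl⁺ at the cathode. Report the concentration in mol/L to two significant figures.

Tl⁺/Tl is the cathode, Al³⁺/Al the anode: E°cell = +1.35 V, n = 3.
Overall reaction: 3 Tl⁺(aq) + Al(s) → 3 Tl(s) + Al³⁺(aq); Q = [Al³⁺]^1/[Tl⁺]^3.
From E = E° − (0.0592/n) log Q: log Q = (E° − E)·n/0.0592 = (+1.35 − (+1.351))·3/0.0592 = -0.0507.
So 3·log[Tl⁺] = 1·log(0.0009) − log Q = -3.0458 − (-0.0507) = -2.9951; log[Tl⁺] = -2.9951 / 3 = -0.9984; [Tl⁺] = 10^(-0.9984) ≈ 0.10 M.

0.10 M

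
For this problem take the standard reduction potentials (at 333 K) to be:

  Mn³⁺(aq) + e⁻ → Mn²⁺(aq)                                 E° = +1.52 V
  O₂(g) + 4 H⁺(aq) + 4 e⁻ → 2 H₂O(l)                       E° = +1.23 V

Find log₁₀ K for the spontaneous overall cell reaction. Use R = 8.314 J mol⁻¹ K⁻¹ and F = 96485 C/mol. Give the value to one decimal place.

17.6

Cathode: Mn³⁺/Mn²⁺; anode: O₂/H₂O. E°cell = (+1.52) − (+1.23) = +0.29 V, with n = 4.
ΔG° = −nFE° = −RT ln K, so ln K = nFE°/(RT) = (4)(96485)(+0.29) / ((8.314)(333)) = 40.426.
log₁₀ K = 40.426 / ln 10 = 17.6.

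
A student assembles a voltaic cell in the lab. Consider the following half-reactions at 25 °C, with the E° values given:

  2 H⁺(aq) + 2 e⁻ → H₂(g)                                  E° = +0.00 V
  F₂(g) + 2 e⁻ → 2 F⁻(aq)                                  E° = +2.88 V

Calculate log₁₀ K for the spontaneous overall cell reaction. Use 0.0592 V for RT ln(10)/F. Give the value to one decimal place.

Cathode: F₂/F⁻; anode: H⁺/H₂. E°cell = +2.88 V, n = 2.
log K = nE°cell / 0.0592 = (2)(+2.88) / 0.0592 = 97.3.

97.3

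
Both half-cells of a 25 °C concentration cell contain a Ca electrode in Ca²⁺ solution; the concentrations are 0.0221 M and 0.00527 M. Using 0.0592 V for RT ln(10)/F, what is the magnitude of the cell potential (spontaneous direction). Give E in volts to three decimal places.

+0.018 V

For a concentration cell E°cell = 0. The 0.0221 M side is the cathode (reduction is favoured where [Ca²⁺] is higher).
With n = 2, E = −(0.0592/2) log([Ca²⁺]ₐₙ/[Ca²⁺]꜀ₐₜ) = −(0.0592/2) log(0.00527/0.0221) = −(0.0592/2)(-0.623) = +0.018 V.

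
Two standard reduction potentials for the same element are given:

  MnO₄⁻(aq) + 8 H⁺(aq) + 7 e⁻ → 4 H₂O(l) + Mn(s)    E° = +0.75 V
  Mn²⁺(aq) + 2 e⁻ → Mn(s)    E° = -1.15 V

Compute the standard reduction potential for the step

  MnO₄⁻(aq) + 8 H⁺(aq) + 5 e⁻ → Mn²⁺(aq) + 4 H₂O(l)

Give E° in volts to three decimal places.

+1.510 V

Sequential free energies add, so n₃E°₃ = n₁E°₁ + n₂E°₂.
With n₃ = 7, and the known step contributing 2×(-1.15) V, the unknown satisfies 5·E° = 7×(+0.75) − 2×(-1.15) = +7.550.
E° = +7.550 / 5 = +1.510 V.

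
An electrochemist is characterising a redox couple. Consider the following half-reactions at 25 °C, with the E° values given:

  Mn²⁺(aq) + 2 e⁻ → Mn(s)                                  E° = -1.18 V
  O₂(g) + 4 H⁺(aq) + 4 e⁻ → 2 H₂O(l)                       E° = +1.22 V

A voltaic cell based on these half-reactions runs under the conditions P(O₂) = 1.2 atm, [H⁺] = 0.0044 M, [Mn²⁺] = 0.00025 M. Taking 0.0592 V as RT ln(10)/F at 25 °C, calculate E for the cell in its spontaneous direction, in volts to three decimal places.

+2.368 V

O₂/H₂O is the cathode (higher E°), Mn²⁺/Mn the anode: E°cell = +1.22 − (-1.18) = +2.40 V, n = 4.
Overall: O₂(g) + 4 H⁺(aq) + 2 Mn(s) → 2 H₂O(l) + 2 Mn²⁺(aq)
Q = [Mn²⁺]^2 / (P(O₂)·[H⁺]^4); log Q = 2.143.
E = E° − (0.0592/n) log Q = +2.40 − (0.0592/4)(2.143) = +2.368 V.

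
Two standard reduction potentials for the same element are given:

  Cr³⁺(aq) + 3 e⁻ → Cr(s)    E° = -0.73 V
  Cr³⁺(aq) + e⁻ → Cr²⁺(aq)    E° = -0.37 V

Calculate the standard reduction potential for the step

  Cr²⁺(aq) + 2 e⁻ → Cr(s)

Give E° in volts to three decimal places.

Sequential free energies add, so n₃E°₃ = n₁E°₁ + n₂E°₂.
With n₃ = 3, and the known step contributing 1×(-0.37) V, the unknown satisfies 2·E° = 3×(-0.73) − 1×(-0.37) = -1.820.
E° = -1.820 / 2 = -0.910 V.

-0.910 V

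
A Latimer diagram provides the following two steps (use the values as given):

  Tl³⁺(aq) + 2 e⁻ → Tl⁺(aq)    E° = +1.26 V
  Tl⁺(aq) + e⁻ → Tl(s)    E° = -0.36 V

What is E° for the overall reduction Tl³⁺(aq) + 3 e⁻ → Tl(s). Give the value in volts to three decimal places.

Since ΔG° = −nFE° is additive over sequential reductions, n₃E°₃ = n₁E°₁ + n₂E°₂.
E°₃ = (2×+1.26 + 1×-0.36) / 3 = (+2.160) / 3 = +0.720 V.

+0.720 V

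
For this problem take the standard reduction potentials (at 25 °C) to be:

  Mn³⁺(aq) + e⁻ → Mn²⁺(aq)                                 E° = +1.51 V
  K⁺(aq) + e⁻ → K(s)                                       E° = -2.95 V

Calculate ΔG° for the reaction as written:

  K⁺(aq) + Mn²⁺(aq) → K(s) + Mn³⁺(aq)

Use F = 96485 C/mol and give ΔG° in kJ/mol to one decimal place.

As written, K⁺/K is reduced (cathode) and Mn³⁺/Mn²⁺ is oxidised (anode), so E°cell = (-2.95) − (+1.51) = -4.46 V.
Balancing electrons gives n = 1.
ΔG° = −nFE° = −(1)(96485)(-4.46) = 430,323 J = +430.3 kJ/mol.

+430.3 kJ/mol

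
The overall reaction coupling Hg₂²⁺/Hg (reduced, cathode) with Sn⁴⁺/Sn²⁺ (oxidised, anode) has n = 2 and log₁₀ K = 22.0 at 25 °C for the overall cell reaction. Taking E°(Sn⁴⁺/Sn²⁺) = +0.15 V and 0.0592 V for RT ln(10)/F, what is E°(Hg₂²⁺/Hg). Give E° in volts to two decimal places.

+0.80 V

E°cell = (0.0592/n)·log K = (0.0592/2)(22.0) = +0.651 V.
Since Hg₂²⁺/Hg is the cathode and Sn⁴⁺/Sn²⁺ the anode, E°cell = E°(Hg₂²⁺/Hg) − E°(Sn⁴⁺/Sn²⁺).
So E°(Hg₂²⁺/Hg) = E°cell + E°(Sn⁴⁺/Sn²⁺) = +0.651 + (+0.15) = +0.80 V.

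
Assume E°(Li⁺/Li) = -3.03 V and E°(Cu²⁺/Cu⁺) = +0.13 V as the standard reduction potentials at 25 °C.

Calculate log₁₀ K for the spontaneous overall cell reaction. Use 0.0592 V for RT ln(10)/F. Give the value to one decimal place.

53.4

Cathode: Cu²⁺/Cu⁺; anode: Li⁺/Li. E°cell = +3.16 V, n = 1.
log K = nE°cell / 0.0592 = (1)(+3.16) / 0.0592 = 53.4.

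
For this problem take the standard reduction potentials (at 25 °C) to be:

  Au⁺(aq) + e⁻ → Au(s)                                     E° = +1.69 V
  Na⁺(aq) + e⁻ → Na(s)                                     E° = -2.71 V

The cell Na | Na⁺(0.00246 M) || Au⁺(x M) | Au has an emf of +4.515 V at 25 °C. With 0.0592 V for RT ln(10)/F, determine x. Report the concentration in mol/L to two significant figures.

0.22 M

Au⁺/Au is the cathode, Na⁺/Na the anode: E°cell = +4.40 V, n = 1.
Overall reaction: Au⁺(aq) + Na(s) → Au(s) + Na⁺(aq); Q = [Na⁺]^1/[Au⁺]^1.
From E = E° − (0.0592/n) log Q: log Q = (E° − E)·n/0.0592 = (+4.40 − (+4.515))·1/0.0592 = -1.9426.
So 1·log[Au⁺] = 1·log(0.00246) − log Q = -2.6091 − (-1.9426) = -0.6665; [Au⁺] = 10^(-0.6665) ≈ 0.22 M.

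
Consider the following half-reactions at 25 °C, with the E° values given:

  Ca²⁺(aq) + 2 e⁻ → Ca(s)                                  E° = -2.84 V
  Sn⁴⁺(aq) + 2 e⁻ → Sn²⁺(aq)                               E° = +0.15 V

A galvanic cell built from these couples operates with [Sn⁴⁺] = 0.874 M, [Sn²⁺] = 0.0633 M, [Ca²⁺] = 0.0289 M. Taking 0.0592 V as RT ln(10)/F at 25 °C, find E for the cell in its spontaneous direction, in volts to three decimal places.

+3.069 V

Sn⁴⁺/Sn²⁺ is the cathode (higher E°), Ca²⁺/Ca the anode: E°cell = +0.15 − (-2.84) = +2.99 V, n = 2.
Overall: Sn⁴⁺(aq) + Ca(s) → Sn²⁺(aq) + Ca²⁺(aq)
Q = [Sn²⁺]·[Ca²⁺] / ([Sn⁴⁺]); log Q = -2.679.
E = E° − (0.0592/n) log Q = +2.99 − (0.0592/2)(-2.679) = +3.069 V.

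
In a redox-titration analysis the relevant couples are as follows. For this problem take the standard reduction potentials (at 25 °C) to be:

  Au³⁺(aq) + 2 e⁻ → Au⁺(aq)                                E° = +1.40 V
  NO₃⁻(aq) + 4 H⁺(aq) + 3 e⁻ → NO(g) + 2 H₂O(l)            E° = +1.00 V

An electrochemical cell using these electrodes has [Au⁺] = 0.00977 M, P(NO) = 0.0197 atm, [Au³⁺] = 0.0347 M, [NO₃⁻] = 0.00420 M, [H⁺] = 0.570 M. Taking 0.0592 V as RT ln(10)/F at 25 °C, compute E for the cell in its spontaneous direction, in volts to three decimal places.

+0.449 V

Au³⁺/Au⁺ is the cathode (higher E°), NO₃⁻/NO the anode: E°cell = +1.40 − (+1.00) = +0.40 V, n = 6.
Overall: 3 Au³⁺(aq) + 2 NO(g) + 4 H₂O(l) → 3 Au⁺(aq) + 2 NO₃⁻(aq) + 8 H⁺(aq)
Q = [Au⁺]^3·[NO₃⁻]^2·[H⁺]^8 / ([Au³⁺]^3·P(NO)^2); log Q = -4.947.
E = E° − (0.0592/n) log Q = +0.40 − (0.0592/6)(-4.947) = +0.449 V.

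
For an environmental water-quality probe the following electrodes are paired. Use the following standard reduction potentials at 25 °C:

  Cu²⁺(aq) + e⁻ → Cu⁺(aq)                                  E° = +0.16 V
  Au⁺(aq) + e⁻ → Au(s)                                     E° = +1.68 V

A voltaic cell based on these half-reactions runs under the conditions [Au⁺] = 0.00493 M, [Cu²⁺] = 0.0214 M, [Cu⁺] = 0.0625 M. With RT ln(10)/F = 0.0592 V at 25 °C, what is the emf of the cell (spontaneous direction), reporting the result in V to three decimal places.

Au⁺/Au is the cathode (higher E°), Cu²⁺/Cu⁺ the anode: E°cell = +1.68 − (+0.16) = +1.52 V, n = 1.
Overall: Au⁺(aq) + Cu⁺(aq) → Au(s) + Cu²⁺(aq)
Q = [Cu²⁺] / ([Au⁺]·[Cu⁺]); log Q = 1.842.
E = E° − (0.0592/n) log Q = +1.52 − (0.0592/1)(1.842) = +1.411 V.

+1.411 V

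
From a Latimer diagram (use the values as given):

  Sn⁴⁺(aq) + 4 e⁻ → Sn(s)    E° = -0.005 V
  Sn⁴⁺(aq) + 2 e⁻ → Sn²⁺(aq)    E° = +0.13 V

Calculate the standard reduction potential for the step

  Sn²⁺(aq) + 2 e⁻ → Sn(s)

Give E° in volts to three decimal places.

-0.140 V

Sequential free energies add, so n₃E°₃ = n₁E°₁ + n₂E°₂.
With n₃ = 4, and the known step contributing 2×(+0.13) V, the unknown satisfies 2·E° = 4×(-0.005) − 2×(+0.13) = -0.280.
E° = -0.280 / 2 = -0.140 V.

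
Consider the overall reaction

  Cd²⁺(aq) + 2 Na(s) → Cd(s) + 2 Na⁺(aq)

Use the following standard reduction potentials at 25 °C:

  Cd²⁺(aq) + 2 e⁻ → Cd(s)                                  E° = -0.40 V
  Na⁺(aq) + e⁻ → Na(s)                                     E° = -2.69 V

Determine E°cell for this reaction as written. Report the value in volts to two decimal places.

The Cd²⁺/Cd couple has the higher reduction potential, so it is the cathode; Na⁺/Na is oxidised at the anode.
E°cell = E°(cathode) − E°(anode) = (-0.40) − (-2.69) = +2.29 V.
Since E°cell > 0, the reaction is spontaneous under standard conditions.

+2.29 V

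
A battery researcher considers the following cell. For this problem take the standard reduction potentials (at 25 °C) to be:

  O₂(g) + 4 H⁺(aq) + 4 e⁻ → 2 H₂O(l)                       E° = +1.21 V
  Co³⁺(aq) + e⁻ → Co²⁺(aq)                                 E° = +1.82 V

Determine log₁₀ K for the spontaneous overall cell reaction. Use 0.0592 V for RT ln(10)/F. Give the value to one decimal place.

41.2

Cathode: Co³⁺/Co²⁺; anode: O₂/H₂O. E°cell = +0.61 V, n = 4.
log K = nE°cell / 0.0592 = (4)(+0.61) / 0.0592 = 41.2.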